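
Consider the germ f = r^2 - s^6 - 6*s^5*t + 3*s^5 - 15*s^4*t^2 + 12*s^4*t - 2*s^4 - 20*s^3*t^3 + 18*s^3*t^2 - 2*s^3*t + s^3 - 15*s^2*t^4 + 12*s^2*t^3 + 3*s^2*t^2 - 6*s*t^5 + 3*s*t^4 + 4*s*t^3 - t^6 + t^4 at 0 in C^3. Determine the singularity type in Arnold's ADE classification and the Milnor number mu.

Type E_6, Milnor number mu = 6.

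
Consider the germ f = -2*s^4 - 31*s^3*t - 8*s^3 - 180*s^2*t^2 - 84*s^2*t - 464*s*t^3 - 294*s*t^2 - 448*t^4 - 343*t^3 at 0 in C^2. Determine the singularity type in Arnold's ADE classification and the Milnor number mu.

The Hessian of f at 0 is [[0, 0], [0, 0]] with rank 0, so corank 2. A Groebner basis of the Jacobian ideal J(f) in C{s,t} is {768*s^2 + 5376*s*t + t^4 + 8*t^3 + 9408*t^2, s^3 + 1260*s^2 + 8820*s*t + 56*t^3 + 15435*t^2, s^2*t - 232*s^2 - 1624*s*t - 44*t^3/3 - 2842*t^2, 32*s^2 + s*t^2 + 224*s*t + 23*t^3/6 + 392*t^2}; counting standard monomials gives mu = 7. Corank 2; j^3 = -(2*s + 7*t)^3 is a perfect cube, so E-series; the 4-jet and mu = 7 give E_7.

Type E_{7}, Milnor number mu = 7.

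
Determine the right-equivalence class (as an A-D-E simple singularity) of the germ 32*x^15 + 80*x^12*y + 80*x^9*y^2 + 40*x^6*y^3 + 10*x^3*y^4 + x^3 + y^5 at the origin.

E_8

The Hessian of f at 0 is [[0, 0], [0, 0]] with rank 0, so corank 2. A Groebner basis of the Jacobian ideal J(f) in C{x,y} is {y^4, x^2}; counting standard monomials gives mu = 8. Corank 2; j^3 = x^3 is a perfect cube, so E-series; the 5-jet and mu = 8 give E_8.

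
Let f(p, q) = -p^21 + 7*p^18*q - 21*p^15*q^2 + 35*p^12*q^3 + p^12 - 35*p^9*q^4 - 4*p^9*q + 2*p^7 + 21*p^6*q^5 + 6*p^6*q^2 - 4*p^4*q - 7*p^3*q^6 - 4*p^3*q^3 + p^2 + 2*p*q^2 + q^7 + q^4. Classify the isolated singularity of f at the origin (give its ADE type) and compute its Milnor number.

Type A_6, Milnor number mu = 6.

The Hessian of f at 0 has rank 1. Corank 1: A-series; mu = 6 gives A_6.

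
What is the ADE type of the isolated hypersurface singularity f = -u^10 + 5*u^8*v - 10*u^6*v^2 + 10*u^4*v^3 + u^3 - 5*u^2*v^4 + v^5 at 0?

E8

The Hessian of f at 0 has rank 0. Corank 2; j^3 = u^3 is a perfect cube, so E-series; the 5-jet and mu = 8 give E_8.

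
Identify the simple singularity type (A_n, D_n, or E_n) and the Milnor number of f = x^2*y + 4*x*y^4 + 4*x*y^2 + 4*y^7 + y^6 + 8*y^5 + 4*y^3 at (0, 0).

Type D_{7}, Milnor number mu = 7.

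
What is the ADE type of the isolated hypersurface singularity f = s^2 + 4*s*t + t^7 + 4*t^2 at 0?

A_6

The Hessian of f at 0 has rank 1. Corank 1: A-series; mu = 6 gives A_6.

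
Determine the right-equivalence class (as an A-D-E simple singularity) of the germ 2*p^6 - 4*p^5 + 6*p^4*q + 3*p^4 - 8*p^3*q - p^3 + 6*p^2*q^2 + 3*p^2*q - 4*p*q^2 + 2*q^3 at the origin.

D_{4}

The Hessian of f at 0 is [[0, 0], [0, 0]] with rank 0, so corank 2. A Groebner basis of the Jacobian ideal J(f) in C{p,q} is {q^3, p^2 - 2*q^2/3, p*q - q^2}; counting standard monomials gives mu = 4. Corank 2; j^3 = -(p - q)*(p^2 - 2*p*q + 2*q^2) splits into three distinct lines over C (the quadratic factor has nonzero discriminant), so D_4.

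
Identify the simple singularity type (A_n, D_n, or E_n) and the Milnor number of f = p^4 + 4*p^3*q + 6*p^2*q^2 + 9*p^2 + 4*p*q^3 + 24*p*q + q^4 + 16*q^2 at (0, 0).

The Hessian of f at 0 has rank 1. Corank 1: A-series; mu = 3 gives A_3.

Type A3, Milnor number mu = 3.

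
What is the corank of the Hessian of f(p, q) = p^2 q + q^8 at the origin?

The Hessian at 0 is [[0, 0], [0, 0]] of rank 0; hence corank 2.

2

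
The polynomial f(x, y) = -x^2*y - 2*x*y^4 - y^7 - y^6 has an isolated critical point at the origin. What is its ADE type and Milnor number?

Type D7, Milnor number mu = 7.

The Hessian of f at 0 is [[0, 0], [0, 0]] with rank 0, so corank 2. A Groebner basis of the Jacobian ideal J(f) in C{x,y} is {x*y + y^4, x^3, x^2*y, -x^2/6 + x*y^2}; counting standard monomials gives mu = 7. Corank 2; j^3 = -x^2*y has shape L^2 M (L != M), so D-series; mu = 7 gives D_7.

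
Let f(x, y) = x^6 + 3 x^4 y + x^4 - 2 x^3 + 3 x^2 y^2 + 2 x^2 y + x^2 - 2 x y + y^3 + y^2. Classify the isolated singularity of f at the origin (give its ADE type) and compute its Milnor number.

The Hessian of f at 0 has rank 1. Corank 1: A-series; mu = 2 gives A_2.

Type A_{2}, Milnor number mu = 2.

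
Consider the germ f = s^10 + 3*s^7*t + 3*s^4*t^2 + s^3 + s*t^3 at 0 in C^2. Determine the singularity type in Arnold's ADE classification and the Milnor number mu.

Type E_7, Milnor number mu = 7.

The Hessian of f at 0 has rank 0. Corank 2; j^3 = s^3 is a perfect cube, so E-series; the 4-jet and mu = 7 give E_7.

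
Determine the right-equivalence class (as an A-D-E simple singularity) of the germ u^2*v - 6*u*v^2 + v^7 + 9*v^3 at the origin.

D_{8}

The Hessian of f at 0 has rank 0. Corank 2; j^3 = v*(u - 3*v)^2 has shape L^2 M (L != M), so D-series; mu = 8 gives D_8.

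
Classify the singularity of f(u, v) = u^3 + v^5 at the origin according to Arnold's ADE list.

E_8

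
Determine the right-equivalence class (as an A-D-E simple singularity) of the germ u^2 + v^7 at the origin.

The Hessian of f at 0 has rank 1. Corank 1: A-series; mu = 6 gives A_6.

A_{6}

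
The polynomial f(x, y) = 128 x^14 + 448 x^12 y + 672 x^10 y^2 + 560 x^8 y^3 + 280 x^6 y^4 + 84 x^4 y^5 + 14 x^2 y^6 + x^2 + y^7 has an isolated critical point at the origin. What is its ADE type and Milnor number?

The Hessian of f at 0 has rank 1. Corank 1: A-series; mu = 6 gives A_6.

Type A6, Milnor number mu = 6.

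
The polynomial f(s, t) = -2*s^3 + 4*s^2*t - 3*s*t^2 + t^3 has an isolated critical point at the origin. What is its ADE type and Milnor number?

Type D_4, Milnor number mu = 4.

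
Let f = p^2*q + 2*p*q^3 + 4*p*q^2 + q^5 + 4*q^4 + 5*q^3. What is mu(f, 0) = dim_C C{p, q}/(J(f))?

4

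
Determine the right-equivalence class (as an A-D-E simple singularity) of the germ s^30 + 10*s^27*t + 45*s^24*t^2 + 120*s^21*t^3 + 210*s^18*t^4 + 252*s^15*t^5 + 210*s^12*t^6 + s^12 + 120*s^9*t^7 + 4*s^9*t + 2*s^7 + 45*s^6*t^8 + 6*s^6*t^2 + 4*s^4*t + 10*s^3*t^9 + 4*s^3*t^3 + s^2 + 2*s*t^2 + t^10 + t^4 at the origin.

A9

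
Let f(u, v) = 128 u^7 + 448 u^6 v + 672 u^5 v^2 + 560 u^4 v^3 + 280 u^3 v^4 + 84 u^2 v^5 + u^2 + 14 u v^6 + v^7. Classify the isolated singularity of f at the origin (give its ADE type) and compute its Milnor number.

Type A_6, Milnor number mu = 6.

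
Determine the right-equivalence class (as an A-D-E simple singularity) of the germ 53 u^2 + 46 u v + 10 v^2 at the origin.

The Hessian of f at 0 is [[106, 46], [46, 20]] with rank 2, so corank 0. A Groebner basis of the Jacobian ideal J(f) in C{u,v} is {u, v}; counting standard monomials gives mu = 1. Corank 0: nondegenerate Morse point, so A_1.

A_1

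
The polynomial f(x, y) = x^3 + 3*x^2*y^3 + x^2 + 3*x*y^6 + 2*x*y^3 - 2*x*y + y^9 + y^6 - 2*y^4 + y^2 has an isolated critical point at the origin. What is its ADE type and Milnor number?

The Hessian of f at 0 has rank 1. Corank 1: A-series; mu = 2 gives A_2.

Type A2, Milnor number mu = 2.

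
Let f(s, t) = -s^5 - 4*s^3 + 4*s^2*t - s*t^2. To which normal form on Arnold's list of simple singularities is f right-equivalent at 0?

The Hessian of f at 0 has rank 0. Corank 2; j^3 = -s*(2*s - t)^2 has shape L^2 M (L != M), so D-series; mu = 6 gives D_6.

D6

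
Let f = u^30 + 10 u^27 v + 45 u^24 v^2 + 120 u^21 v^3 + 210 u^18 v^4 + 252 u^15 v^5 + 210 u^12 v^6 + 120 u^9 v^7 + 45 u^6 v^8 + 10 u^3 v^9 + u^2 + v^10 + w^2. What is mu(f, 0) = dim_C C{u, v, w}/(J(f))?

9

The Hessian of f at 0 has rank 2. Corank 1: A-series; mu = 9 gives A_9.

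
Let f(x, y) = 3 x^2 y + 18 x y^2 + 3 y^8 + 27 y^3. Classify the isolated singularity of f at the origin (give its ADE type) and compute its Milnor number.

Type D_9, Milnor number mu = 9.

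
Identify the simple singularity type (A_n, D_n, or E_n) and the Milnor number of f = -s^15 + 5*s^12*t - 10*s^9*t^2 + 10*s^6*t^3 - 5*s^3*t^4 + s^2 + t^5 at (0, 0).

The Hessian of f at 0 has rank 1. Corank 1: A-series; mu = 4 gives A_4.

Type A_4, Milnor number mu = 4.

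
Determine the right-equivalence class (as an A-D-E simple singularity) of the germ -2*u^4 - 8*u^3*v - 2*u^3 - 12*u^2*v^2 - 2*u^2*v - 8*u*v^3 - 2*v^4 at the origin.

D5

The Hessian of f at 0 is [[0, 0], [0, 0]] with rank 0, so corank 2. A Groebner basis of the Jacobian ideal J(f) in C{u,v} is {u*v^2, -u*v/4 + v^3, u^2 + u*v}; counting standard monomials gives mu = 5. Corank 2; j^3 = -2*u^2*(u + v) has shape L^2 M (L != M), so D-series; mu = 5 gives D_5.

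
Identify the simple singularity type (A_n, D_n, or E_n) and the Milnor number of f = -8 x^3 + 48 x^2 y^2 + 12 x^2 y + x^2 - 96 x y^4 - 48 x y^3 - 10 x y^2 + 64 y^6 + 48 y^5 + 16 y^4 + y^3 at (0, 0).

Type A2, Milnor number mu = 2.

The Hessian of f at 0 has rank 1. Corank 1: A-series; mu = 2 gives A_2.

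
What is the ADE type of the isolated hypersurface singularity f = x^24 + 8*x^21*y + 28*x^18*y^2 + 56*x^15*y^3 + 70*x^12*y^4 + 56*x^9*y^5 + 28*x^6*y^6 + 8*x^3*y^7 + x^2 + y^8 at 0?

A_7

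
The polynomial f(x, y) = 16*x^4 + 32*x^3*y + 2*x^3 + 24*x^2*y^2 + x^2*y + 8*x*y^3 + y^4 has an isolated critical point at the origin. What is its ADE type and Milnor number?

Type D5, Milnor number mu = 5.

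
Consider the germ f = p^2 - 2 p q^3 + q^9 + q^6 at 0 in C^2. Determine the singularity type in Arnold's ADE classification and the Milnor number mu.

Type A_{8}, Milnor number mu = 8.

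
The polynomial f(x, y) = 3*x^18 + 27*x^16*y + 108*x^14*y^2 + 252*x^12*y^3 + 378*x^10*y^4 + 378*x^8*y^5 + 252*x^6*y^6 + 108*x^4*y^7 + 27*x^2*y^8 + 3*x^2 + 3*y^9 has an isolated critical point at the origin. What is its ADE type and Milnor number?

Type A8, Milnor number mu = 8.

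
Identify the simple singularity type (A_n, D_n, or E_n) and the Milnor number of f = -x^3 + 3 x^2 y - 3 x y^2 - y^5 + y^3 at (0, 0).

Type E_8, Milnor number mu = 8.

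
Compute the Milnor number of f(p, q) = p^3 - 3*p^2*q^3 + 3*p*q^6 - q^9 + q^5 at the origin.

The Hessian of f at 0 is [[0, 0], [0, 0]] with rank 0, so corank 2. A Groebner basis of the Jacobian ideal J(f) in C{p,q} is {-p^2/2 + p*q^3, q^4, p^3, p^2*q}; counting standard monomials gives mu = 8. Corank 2; j^3 = p^3 is a perfect cube, so E-series; the 5-jet and mu = 8 give E_8.

8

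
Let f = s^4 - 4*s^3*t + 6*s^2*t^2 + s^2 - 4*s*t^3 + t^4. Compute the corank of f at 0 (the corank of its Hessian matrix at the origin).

1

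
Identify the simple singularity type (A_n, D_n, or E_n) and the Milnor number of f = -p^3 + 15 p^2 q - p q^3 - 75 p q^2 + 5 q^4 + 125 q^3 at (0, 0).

Type E_{7}, Milnor number mu = 7.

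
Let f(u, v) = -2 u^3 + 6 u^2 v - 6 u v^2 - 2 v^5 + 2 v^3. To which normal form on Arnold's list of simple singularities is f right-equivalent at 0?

The Hessian of f at 0 is [[0, 0], [0, 0]] with rank 0, so corank 2. A Groebner basis of the Jacobian ideal J(f) in C{u,v} is {v^4, u^2 - 2*u*v + v^2}; counting standard monomials gives mu = 8. Corank 2; j^3 = -2*(u - v)^3 is a perfect cube, so E-series; the 5-jet and mu = 8 give E_8.

E8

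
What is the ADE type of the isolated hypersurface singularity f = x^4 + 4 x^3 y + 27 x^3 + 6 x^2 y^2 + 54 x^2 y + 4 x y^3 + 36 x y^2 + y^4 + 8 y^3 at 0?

The Hessian of f at 0 has rank 0. Corank 2; j^3 = (3*x + 2*y)^3 is a perfect cube, so E-series; the 4-jet and mu = 6 give E_6.

E_6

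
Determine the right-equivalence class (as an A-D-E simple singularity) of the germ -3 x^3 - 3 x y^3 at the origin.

E_{7}

The Hessian of f at 0 has rank 0. Corank 2; j^3 = -3*x^3 is a perfect cube, so E-series; the 4-jet and mu = 7 give E_7.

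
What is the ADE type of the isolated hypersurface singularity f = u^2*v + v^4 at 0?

The Hessian of f at 0 has rank 0. Corank 2; j^3 = u^2*v has shape L^2 M (L != M), so D-series; mu = 5 gives D_5.

D5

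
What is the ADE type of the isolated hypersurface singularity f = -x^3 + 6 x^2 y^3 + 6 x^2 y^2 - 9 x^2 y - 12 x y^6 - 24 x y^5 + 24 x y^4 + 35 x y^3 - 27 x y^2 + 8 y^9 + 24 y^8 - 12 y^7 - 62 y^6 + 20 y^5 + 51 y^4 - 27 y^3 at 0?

E_7

The Hessian of f at 0 has rank 0. Corank 2; j^3 = -(x + 3*y)^3 is a perfect cube, so E-series; the 4-jet and mu = 7 give E_7.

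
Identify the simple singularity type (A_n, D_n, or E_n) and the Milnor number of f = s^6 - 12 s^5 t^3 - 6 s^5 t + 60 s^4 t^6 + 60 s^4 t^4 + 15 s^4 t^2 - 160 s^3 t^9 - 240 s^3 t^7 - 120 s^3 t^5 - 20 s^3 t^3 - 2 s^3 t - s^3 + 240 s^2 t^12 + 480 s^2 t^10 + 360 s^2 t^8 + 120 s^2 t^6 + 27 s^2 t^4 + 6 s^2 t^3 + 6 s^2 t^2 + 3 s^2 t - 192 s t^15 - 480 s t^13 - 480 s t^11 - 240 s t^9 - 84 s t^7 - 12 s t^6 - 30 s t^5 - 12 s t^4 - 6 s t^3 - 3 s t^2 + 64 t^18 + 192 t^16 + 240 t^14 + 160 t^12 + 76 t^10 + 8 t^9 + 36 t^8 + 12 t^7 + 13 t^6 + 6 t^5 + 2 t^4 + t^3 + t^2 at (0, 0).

Type A2, Milnor number mu = 2.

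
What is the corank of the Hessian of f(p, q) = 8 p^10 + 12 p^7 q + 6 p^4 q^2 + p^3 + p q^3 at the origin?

2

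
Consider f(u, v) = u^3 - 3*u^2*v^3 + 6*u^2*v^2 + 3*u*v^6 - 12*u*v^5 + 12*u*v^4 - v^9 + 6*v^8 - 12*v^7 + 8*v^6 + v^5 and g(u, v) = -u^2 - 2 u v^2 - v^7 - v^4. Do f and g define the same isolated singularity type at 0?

The Hessian of f at 0 is [[0, 0], [0, 0]] with rank 0, so corank 2. A Groebner basis of the Jacobian ideal J(f) in C{u,v} is {-u^2/2 + u*v^3 - 2*u*v^2, v^4, u^3, u^2*v + 2*u^2 + 8*u*v^2}; counting standard monomials gives mu = 8. Corank 2; j^3 = u^3 is a perfect cube, so E-series; the 5-jet and mu = 8 give E_8. The Hessian of g at 0 is [[-2, 0], [0, 0]] with rank 1, so corank 1. A Groebner basis of the Jacobian ideal J(g) in C{u,v} is {u^3, u + v^2}; counting standard monomials gives mu = 6. Corank 1: A-series; mu = 6 gives A_6. f is E_8 but g is A_6, hence not right-equivalent.

No.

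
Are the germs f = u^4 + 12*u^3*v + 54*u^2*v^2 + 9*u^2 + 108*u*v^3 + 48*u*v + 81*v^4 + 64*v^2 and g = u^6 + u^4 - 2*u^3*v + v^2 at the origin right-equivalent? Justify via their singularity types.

The Hessian of f at 0 is [[18, 48], [48, 128]] with rank 1, so corank 1. A Groebner basis of the Jacobian ideal J(f) in C{u,v} is {v^3, u + 8*v/3}; counting standard monomials gives mu = 3. Corank 1: A-series; mu = 3 gives A_3. The Hessian of g at 0 is [[0, 0], [0, 2]] with rank 1, so corank 1. A Groebner basis of the Jacobian ideal J(g) in C{u,v} is {u^3, v}; counting standard monomials gives mu = 3. Corank 1: A-series; mu = 3 gives A_3. Both have type A_3, hence right-equivalent.

Yes.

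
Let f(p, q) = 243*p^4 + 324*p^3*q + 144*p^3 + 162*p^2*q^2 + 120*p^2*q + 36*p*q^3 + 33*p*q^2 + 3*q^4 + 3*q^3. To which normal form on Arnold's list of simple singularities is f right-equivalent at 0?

The Hessian of f at 0 has rank 0. Corank 2; j^3 = 3*(3*p + q)*(4*p + q)^2 has shape L^2 M (L != M), so D-series; mu = 5 gives D_5.

D5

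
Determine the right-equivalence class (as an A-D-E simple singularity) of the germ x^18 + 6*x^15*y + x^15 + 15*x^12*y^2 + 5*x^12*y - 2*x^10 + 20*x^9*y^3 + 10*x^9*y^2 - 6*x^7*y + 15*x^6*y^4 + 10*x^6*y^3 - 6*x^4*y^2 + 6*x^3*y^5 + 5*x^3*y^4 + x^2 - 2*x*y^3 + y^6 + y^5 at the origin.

A4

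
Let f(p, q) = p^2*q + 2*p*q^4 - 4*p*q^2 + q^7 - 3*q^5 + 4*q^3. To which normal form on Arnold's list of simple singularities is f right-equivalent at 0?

D_{6}

The Hessian of f at 0 is [[0, 0], [0, 0]] with rank 0, so corank 2. A Groebner basis of the Jacobian ideal J(f) in C{p,q} is {p*q + q^4 - 2*q^2, p*q^2 - 2*q^3, p^2 - 9*p*q + 14*q^2}; counting standard monomials gives mu = 6. Corank 2; j^3 = q*(p - 2*q)^2 has shape L^2 M (L != M), so D-series; mu = 6 gives D_6.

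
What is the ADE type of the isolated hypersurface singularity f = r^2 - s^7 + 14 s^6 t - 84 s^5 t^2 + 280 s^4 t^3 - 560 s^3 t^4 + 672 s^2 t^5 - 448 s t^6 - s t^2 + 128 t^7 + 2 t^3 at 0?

D_{8}

The Hessian of f at 0 is [[0, 0, 0], [0, 0, 0], [0, 0, 2]] with rank 1, so corank 2. A Groebner basis of the Jacobian ideal J(f) in C{s,t,r} is {s^6 + t^2/7, t^3, s*t - 2*t^2, r}; counting standard monomials gives mu = 8. Corank 2; j^3 = -t^2*(s - 2*t) has shape L^2 M (L != M), so D-series; mu = 8 gives D_8.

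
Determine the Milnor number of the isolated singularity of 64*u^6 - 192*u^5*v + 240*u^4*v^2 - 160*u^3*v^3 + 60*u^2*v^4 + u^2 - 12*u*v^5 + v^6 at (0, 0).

The Hessian of f at 0 has rank 1. Corank 1: A-series; mu = 5 gives A_5.

5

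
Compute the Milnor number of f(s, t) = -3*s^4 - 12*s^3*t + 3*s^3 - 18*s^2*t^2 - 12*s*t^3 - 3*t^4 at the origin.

6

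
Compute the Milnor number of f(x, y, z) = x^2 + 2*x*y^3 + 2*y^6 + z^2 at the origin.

5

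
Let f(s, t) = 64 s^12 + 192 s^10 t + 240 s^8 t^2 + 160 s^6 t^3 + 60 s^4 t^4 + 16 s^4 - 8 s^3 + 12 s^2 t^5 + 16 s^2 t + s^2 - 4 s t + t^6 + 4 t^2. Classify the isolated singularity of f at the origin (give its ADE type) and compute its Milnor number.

Type A5, Milnor number mu = 5.

The Hessian of f at 0 has rank 1. Corank 1: A-series; mu = 5 gives A_5.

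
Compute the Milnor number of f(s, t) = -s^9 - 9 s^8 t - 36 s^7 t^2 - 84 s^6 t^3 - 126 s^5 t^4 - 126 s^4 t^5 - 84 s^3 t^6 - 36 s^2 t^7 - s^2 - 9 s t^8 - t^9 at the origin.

8

The Hessian of f at 0 has rank 1. Corank 1: A-series; mu = 8 gives A_8.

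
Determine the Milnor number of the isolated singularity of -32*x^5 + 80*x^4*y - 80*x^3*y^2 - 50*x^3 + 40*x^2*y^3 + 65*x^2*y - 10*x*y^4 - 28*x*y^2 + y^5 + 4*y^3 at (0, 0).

6

The Hessian of f at 0 is [[0, 0], [0, 0]] with rank 0, so corank 2. A Groebner basis of the Jacobian ideal J(f) in C{x,y} is {625*x*y/2 + y^4 - 125*y^2, x*y^2 - 2*y^3/5, x^2 - 9*x*y/10 + y^2/5}; counting standard monomials gives mu = 6. Corank 2; j^3 = -(2*x - y)*(5*x - 2*y)^2 has shape L^2 M (L != M), so D-series; mu = 6 gives D_6.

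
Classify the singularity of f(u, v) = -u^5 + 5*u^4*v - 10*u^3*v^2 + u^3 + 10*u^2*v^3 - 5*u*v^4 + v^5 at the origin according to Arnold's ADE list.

E8

The Hessian of f at 0 has rank 0. Corank 2; j^3 = u^3 is a perfect cube, so E-series; the 5-jet and mu = 8 give E_8.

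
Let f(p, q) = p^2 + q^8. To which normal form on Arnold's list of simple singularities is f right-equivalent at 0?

A_{7}

The Hessian of f at 0 has rank 1. Corank 1: A-series; mu = 7 gives A_7.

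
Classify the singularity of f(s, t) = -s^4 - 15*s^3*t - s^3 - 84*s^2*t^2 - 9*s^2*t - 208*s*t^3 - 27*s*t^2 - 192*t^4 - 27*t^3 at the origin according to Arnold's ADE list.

The Hessian of f at 0 has rank 0. Corank 2; j^3 = -(s + 3*t)^3 is a perfect cube, so E-series; the 4-jet and mu = 7 give E_7.

E_{7}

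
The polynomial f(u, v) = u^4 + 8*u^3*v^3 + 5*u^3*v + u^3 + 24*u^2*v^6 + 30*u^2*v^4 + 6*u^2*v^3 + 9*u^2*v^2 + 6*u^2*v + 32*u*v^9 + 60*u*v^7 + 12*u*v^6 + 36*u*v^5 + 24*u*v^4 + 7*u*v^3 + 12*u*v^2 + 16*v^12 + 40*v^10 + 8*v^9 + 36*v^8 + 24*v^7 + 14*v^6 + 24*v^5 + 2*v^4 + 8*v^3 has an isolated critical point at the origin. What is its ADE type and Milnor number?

Type E_{7}, Milnor number mu = 7.

The Hessian of f at 0 is [[0, 0], [0, 0]] with rank 0, so corank 2. A Groebner basis of the Jacobian ideal J(f) in C{u,v} is {3*u^2 + 12*u*v + v^4 - v^3 + 12*v^2, u^3 + 18*u^2 + 72*u*v + 2*v^3 + 72*v^2, u^2*v - 7*u^2 - 28*u*v - 5*v^3/3 - 28*v^2, 2*u^2 + u*v^2 + 8*u*v + 4*v^3/3 + 8*v^2}; counting standard monomials gives mu = 7. Corank 2; j^3 = (u + 2*v)^3 is a perfect cube, so E-series; the 4-jet and mu = 7 give E_7.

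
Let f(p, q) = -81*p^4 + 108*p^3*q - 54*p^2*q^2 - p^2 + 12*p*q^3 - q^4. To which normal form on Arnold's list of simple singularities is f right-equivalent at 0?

A_{3}

The Hessian of f at 0 is [[-2, 0], [0, 0]] with rank 1, so corank 1. A Groebner basis of the Jacobian ideal J(f) in C{p,q} is {q^3, p}; counting standard monomials gives mu = 3. Corank 1: A-series; mu = 3 gives A_3.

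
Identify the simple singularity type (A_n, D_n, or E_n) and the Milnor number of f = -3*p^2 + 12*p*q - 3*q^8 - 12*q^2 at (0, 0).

The Hessian of f at 0 has rank 1. Corank 1: A-series; mu = 7 gives A_7.

Type A_7, Milnor number mu = 7.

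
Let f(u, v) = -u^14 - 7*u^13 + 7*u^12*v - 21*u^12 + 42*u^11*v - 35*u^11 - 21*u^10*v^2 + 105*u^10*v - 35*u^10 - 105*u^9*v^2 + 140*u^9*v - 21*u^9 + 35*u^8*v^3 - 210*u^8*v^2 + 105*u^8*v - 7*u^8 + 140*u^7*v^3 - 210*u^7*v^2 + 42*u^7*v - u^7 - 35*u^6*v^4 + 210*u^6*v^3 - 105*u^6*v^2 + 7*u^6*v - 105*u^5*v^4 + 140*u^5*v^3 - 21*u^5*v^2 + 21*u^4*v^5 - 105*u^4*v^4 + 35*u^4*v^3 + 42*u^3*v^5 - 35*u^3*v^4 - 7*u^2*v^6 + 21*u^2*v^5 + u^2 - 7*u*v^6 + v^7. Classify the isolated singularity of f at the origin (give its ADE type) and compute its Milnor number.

Type A_6, Milnor number mu = 6.

The Hessian of f at 0 has rank 1. Corank 1: A-series; mu = 6 gives A_6.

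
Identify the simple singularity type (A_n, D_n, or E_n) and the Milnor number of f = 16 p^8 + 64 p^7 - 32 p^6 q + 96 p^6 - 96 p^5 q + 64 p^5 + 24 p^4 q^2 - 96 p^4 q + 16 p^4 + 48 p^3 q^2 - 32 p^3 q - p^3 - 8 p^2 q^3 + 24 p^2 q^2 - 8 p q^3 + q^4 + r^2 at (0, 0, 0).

The Hessian of f at 0 is [[0, 0, 0], [0, 0, 0], [0, 0, 2]] with rank 1, so corank 2. A Groebner basis of the Jacobian ideal J(f) in C{p,q,r} is {q^4, p*q^2 - q^3/6, p^2, r}; counting standard monomials gives mu = 6. Corank 2; j^3 = -p^3 is a perfect cube, so E-series; the 4-jet and mu = 6 give E_6.

Type E6, Milnor number mu = 6.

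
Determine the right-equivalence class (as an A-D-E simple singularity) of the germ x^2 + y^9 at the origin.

A_{8}

The Hessian of f at 0 has rank 1. Corank 1: A-series; mu = 8 gives A_8.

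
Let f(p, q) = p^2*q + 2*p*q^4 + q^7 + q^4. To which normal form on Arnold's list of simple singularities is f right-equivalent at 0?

D_5

The Hessian of f at 0 is [[0, 0], [0, 0]] with rank 0, so corank 2. A Groebner basis of the Jacobian ideal J(f) in C{p,q} is {p^3, p^2/4 + q^3, p*q}; counting standard monomials gives mu = 5. Corank 2; j^3 = p^2*q has shape L^2 M (L != M), so D-series; mu = 5 gives D_5.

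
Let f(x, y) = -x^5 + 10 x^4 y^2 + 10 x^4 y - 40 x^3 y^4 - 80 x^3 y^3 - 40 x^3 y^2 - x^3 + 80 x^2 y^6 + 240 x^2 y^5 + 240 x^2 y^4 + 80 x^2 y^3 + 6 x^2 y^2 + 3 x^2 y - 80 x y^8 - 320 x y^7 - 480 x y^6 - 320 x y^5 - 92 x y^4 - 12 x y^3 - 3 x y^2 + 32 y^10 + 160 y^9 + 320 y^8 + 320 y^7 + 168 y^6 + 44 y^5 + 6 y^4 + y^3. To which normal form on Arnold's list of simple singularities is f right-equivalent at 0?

E_8

The Hessian of f at 0 is [[0, 0], [0, 0]] with rank 0, so corank 2. A Groebner basis of the Jacobian ideal J(f) in C{x,y} is {5*x^2/16 + x*y^3 - 5*x*y^2/4 - 5*x*y/8 + 5*y^3/4 + 5*y^2/16, x^2/4 - x*y^2 - x*y/2 + y^4 + y^3 + y^2/4, x^3 + 3*x^2/4 - 6*x*y^2 - 3*x*y/2 + 5*y^3 + 3*y^2/4, x^2*y + x^2/4 - 3*x*y^2 - x*y/2 + 2*y^3 + y^2/4}; counting standard monomials gives mu = 8. Corank 2; j^3 = -(x - y)^3 is a perfect cube, so E-series; the 5-jet and mu = 8 give E_8.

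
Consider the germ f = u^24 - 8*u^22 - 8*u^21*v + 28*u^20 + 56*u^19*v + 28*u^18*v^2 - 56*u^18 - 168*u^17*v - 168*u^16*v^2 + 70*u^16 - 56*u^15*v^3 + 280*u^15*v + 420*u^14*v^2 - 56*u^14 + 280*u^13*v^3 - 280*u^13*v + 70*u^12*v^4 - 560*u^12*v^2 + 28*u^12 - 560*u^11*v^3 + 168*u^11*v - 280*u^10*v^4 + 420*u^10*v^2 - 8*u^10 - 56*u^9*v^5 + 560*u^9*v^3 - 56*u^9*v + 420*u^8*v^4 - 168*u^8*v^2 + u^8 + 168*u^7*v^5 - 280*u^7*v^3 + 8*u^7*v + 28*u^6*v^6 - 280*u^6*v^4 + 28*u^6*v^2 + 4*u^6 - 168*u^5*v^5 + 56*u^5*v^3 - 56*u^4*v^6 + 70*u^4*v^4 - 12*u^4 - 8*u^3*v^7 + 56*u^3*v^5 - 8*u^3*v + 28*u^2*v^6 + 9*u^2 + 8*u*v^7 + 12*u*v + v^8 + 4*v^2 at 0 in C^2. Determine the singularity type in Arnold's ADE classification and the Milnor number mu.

The Hessian of f at 0 has rank 1. Corank 1: A-series; mu = 7 gives A_7.

Type A_7, Milnor number mu = 7.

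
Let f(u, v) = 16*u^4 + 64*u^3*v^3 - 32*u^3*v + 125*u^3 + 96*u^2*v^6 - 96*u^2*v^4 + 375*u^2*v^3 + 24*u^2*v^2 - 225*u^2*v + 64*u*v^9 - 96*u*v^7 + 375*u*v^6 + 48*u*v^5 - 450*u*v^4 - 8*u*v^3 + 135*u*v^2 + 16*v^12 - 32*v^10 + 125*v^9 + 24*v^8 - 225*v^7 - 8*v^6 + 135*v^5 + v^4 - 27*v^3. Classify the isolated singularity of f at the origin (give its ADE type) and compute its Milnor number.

Type E_{6}, Milnor number mu = 6.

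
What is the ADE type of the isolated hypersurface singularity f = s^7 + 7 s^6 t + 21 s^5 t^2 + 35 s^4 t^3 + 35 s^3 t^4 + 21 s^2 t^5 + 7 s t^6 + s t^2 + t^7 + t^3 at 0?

D_8

The Hessian of f at 0 is [[0, 0], [0, 0]] with rank 0, so corank 2. A Groebner basis of the Jacobian ideal J(f) in C{s,t} is {s^6 + t^2/7, t^3, s*t + t^2}; counting standard monomials gives mu = 8. Corank 2; j^3 = t^2*(s + t) has shape L^2 M (L != M), so D-series; mu = 8 gives D_8.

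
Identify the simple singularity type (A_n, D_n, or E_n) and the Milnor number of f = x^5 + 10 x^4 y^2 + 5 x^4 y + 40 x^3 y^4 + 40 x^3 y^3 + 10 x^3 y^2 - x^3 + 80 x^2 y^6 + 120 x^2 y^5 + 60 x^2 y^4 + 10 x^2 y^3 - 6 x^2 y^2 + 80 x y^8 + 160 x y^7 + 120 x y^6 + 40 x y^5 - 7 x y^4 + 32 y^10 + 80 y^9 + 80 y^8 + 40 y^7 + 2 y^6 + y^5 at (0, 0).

Type E_8, Milnor number mu = 8.

The Hessian of f at 0 has rank 0. Corank 2; j^3 = -x^3 is a perfect cube, so E-series; the 5-jet and mu = 8 give E_8.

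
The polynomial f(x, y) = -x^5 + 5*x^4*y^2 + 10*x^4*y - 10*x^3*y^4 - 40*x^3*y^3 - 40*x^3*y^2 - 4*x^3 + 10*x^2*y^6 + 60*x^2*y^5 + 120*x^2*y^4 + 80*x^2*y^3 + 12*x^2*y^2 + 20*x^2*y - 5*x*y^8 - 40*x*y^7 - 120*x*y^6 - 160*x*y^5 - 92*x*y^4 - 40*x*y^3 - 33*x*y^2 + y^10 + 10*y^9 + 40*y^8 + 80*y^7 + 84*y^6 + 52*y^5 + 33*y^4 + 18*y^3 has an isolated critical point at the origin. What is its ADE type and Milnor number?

The Hessian of f at 0 has rank 0. Corank 2; j^3 = -(x - 2*y)*(2*x - 3*y)^2 has shape L^2 M (L != M), so D-series; mu = 6 gives D_6.

Type D_{6}, Milnor number mu = 6.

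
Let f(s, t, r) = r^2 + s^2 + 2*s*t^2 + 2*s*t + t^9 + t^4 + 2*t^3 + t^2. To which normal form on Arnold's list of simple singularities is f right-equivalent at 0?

A_{8}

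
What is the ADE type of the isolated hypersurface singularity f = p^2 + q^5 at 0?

A_4

The Hessian of f at 0 has rank 1. Corank 1: A-series; mu = 4 gives A_4.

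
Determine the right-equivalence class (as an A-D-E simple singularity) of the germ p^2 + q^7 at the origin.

A6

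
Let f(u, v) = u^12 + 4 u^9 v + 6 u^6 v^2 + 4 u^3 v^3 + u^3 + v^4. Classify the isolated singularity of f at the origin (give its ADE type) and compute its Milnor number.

Type E_6, Milnor number mu = 6.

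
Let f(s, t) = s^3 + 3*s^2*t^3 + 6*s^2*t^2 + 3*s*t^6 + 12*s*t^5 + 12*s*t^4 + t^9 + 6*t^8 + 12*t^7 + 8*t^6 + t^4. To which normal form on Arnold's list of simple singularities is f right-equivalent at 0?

The Hessian of f at 0 is [[0, 0], [0, 0]] with rank 0, so corank 2. A Groebner basis of the Jacobian ideal J(f) in C{s,t} is {s^3, s^2*t, s^2/4 + s*t^2, t^3}; counting standard monomials gives mu = 6. Corank 2; j^3 = s^3 is a perfect cube, so E-series; the 4-jet and mu = 6 give E_6.

E_6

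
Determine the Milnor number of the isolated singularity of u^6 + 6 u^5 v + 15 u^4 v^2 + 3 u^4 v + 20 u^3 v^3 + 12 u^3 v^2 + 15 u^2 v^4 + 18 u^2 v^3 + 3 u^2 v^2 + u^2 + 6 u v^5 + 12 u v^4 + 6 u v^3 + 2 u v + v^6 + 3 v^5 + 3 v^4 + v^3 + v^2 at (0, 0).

2

The Hessian of f at 0 is [[2, 2], [2, 2]] with rank 1, so corank 1. A Groebner basis of the Jacobian ideal J(f) in C{u,v} is {v^2, u + v}; counting standard monomials gives mu = 2. Corank 1: A-series; mu = 2 gives A_2.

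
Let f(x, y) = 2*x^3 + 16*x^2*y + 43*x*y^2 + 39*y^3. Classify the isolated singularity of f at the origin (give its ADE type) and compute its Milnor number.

Type D_{4}, Milnor number mu = 4.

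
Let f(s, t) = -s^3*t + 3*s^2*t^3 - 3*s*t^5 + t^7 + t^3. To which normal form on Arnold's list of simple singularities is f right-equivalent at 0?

E_7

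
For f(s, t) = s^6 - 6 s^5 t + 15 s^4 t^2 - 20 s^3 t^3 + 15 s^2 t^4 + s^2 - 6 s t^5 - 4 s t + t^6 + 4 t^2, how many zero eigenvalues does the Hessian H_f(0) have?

1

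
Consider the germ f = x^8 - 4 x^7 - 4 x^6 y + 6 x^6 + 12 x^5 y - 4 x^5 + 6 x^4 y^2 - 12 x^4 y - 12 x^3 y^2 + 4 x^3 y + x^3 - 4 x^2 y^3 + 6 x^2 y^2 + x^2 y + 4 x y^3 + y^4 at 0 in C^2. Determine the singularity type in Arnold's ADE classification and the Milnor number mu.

The Hessian of f at 0 has rank 0. Corank 2; j^3 = x^2*(x + y) has shape L^2 M (L != M), so D-series; mu = 5 gives D_5.

Type D5, Milnor number mu = 5.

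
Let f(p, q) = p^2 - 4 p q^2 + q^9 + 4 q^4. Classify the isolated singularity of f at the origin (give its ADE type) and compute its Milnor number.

Type A_8, Milnor number mu = 8.

The Hessian of f at 0 is [[2, 0], [0, 0]] with rank 1, so corank 1. A Groebner basis of the Jacobian ideal J(f) in C{p,q} is {p^4, -p/2 + q^2}; counting standard monomials gives mu = 8. Corank 1: A-series; mu = 8 gives A_8.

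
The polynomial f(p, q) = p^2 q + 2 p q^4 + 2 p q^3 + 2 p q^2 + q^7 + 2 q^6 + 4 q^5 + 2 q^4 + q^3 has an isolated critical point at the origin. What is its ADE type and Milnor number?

Type D_{6}, Milnor number mu = 6.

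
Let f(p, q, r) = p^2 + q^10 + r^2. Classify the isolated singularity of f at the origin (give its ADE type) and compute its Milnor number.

The Hessian of f at 0 has rank 2. Corank 1: A-series; mu = 9 gives A_9.

Type A_{9}, Milnor number mu = 9.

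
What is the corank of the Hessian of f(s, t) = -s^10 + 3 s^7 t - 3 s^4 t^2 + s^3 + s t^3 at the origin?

2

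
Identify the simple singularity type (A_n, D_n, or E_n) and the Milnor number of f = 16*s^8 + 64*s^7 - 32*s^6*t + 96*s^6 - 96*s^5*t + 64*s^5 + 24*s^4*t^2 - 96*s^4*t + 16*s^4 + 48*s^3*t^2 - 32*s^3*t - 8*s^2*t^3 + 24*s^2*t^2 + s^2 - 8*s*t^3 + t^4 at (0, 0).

Type A_{3}, Milnor number mu = 3.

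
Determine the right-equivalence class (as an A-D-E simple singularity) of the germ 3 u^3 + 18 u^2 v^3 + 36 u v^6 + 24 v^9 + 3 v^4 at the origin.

E6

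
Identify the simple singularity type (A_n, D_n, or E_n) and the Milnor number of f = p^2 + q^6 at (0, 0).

Type A_5, Milnor number mu = 5.

The Hessian of f at 0 has rank 1. Corank 1: A-series; mu = 5 gives A_5.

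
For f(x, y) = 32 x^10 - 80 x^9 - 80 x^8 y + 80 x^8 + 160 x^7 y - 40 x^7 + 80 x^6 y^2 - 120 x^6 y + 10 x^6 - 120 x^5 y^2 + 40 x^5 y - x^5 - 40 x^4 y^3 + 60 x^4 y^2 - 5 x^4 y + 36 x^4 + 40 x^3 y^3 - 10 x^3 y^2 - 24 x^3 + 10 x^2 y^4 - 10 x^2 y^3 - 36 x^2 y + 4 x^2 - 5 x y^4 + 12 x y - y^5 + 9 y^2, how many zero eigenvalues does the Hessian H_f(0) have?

1

The Hessian at 0 is [[8, 12], [12, 18]] of rank 1; hence corank 1.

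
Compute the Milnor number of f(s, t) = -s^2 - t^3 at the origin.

2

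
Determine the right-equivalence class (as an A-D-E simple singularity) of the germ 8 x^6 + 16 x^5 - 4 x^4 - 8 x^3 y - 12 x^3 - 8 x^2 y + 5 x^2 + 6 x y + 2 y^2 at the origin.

A1

The Hessian of f at 0 has rank 2. Corank 0: nondegenerate Morse point, so A_1.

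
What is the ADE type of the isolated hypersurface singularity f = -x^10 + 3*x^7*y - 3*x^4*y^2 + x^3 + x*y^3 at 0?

The Hessian of f at 0 has rank 0. Corank 2; j^3 = x^3 is a perfect cube, so E-series; the 4-jet and mu = 7 give E_7.

E_{7}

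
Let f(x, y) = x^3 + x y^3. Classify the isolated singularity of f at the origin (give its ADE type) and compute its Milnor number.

Type E_{7}, Milnor number mu = 7.

The Hessian of f at 0 has rank 0. Corank 2; j^3 = x^3 is a perfect cube, so E-series; the 4-jet and mu = 7 give E_7.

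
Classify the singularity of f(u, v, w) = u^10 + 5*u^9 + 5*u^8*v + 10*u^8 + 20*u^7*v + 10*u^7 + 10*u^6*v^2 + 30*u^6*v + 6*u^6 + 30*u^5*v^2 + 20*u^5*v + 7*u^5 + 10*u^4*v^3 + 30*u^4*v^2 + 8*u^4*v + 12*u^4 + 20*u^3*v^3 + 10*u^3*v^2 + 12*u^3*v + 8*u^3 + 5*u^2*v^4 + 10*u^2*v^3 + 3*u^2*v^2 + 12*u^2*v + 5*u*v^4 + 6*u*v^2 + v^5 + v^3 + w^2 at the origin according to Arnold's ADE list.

E8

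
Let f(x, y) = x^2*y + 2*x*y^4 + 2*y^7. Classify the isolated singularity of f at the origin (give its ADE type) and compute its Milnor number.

The Hessian of f at 0 has rank 0. Corank 2; j^3 = x^2*y has shape L^2 M (L != M), so D-series; mu = 8 gives D_8.

Type D8, Milnor number mu = 8.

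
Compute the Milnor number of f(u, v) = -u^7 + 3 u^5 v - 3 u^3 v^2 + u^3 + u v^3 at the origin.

7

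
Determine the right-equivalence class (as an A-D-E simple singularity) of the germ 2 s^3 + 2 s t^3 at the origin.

The Hessian of f at 0 has rank 0. Corank 2; j^3 = 2*s^3 is a perfect cube, so E-series; the 4-jet and mu = 7 give E_7.

E7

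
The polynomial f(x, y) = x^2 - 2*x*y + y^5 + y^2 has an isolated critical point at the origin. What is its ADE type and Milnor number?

Type A_{4}, Milnor number mu = 4.

The Hessian of f at 0 is [[2, -2], [-2, 2]] with rank 1, so corank 1. A Groebner basis of the Jacobian ideal J(f) in C{x,y} is {y^4, x - y}; counting standard monomials gives mu = 4. Corank 1: A-series; mu = 4 gives A_4.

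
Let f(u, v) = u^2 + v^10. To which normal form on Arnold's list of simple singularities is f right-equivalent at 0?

A9

The Hessian of f at 0 is [[2, 0], [0, 0]] with rank 1, so corank 1. A Groebner basis of the Jacobian ideal J(f) in C{u,v} is {v^9, u}; counting standard monomials gives mu = 9. Corank 1: A-series; mu = 9 gives A_9.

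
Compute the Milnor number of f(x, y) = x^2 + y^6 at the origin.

The Hessian of f at 0 is [[2, 0], [0, 0]] with rank 1, so corank 1. A Groebner basis of the Jacobian ideal J(f) in C{x,y} is {y^5, x}; counting standard monomials gives mu = 5. Corank 1: A-series; mu = 5 gives A_5.

5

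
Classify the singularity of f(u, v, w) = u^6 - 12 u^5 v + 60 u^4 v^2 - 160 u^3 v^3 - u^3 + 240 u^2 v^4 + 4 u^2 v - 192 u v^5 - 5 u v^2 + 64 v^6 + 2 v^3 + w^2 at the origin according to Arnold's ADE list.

D_7

The Hessian of f at 0 has rank 1. Corank 2; j^3 = -(u - 2*v)*(u - v)^2 has shape L^2 M (L != M), so D-series; mu = 7 gives D_7.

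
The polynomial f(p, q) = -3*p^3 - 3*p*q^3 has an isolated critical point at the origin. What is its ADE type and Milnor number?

Type E_{7}, Milnor number mu = 7.

The Hessian of f at 0 has rank 0. Corank 2; j^3 = -3*p^3 is a perfect cube, so E-series; the 4-jet and mu = 7 give E_7.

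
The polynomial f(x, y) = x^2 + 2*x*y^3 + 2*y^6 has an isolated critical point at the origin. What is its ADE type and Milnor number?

Type A5, Milnor number mu = 5.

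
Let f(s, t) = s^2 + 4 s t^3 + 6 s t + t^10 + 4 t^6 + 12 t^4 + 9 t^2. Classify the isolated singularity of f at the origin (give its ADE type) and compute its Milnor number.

The Hessian of f at 0 has rank 1. Corank 1: A-series; mu = 9 gives A_9.

Type A_9, Milnor number mu = 9.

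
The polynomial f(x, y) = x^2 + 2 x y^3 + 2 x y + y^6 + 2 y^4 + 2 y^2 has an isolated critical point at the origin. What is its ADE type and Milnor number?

The Hessian of f at 0 is [[2, 2], [2, 4]] with rank 2, so corank 0. A Groebner basis of the Jacobian ideal J(f) in C{x,y} is {x, y}; counting standard monomials gives mu = 1. Corank 0: nondegenerate Morse point, so A_1.

Type A_{1}, Milnor number mu = 1.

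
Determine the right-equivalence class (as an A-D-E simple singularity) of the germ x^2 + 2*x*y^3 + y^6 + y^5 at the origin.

A4

The Hessian of f at 0 has rank 1. Corank 1: A-series; mu = 4 gives A_4.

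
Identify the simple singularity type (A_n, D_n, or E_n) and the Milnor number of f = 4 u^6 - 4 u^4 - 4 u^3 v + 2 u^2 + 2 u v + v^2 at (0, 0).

Type A_1, Milnor number mu = 1.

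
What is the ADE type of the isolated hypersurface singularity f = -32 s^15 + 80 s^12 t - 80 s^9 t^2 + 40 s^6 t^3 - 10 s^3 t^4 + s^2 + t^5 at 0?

The Hessian of f at 0 is [[2, 0], [0, 0]] with rank 1, so corank 1. A Groebner basis of the Jacobian ideal J(f) in C{s,t} is {t^4, s}; counting standard monomials gives mu = 4. Corank 1: A-series; mu = 4 gives A_4.

A_{4}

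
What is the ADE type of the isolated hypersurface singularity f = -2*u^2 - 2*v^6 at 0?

The Hessian of f at 0 is [[-4, 0], [0, 0]] with rank 1, so corank 1. A Groebner basis of the Jacobian ideal J(f) in C{u,v} is {v^5, u}; counting standard monomials gives mu = 5. Corank 1: A-series; mu = 5 gives A_5.

A_{5}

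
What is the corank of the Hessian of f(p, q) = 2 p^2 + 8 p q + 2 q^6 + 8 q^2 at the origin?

1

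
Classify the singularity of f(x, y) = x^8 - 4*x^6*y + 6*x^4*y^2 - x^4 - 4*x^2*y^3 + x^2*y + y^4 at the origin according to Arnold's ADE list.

D_5

The Hessian of f at 0 has rank 0. Corank 2; j^3 = x^2*y has shape L^2 M (L != M), so D-series; mu = 5 gives D_5.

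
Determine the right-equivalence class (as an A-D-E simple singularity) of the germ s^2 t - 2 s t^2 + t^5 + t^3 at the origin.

D6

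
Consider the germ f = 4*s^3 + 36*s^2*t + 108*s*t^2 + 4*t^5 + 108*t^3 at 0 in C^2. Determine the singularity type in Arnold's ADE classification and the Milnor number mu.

The Hessian of f at 0 has rank 0. Corank 2; j^3 = 4*(s + 3*t)^3 is a perfect cube, so E-series; the 5-jet and mu = 8 give E_8.

Type E_8, Milnor number mu = 8.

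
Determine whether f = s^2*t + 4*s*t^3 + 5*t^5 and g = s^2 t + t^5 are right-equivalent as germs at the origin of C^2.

The Hessian of f at 0 is [[0, 0], [0, 0]] with rank 0, so corank 2. A Groebner basis of the Jacobian ideal J(f) in C{s,t} is {s^3, s^2*t, -2*s^2 + s*t^2, s*t/2 + t^3}; counting standard monomials gives mu = 6. Corank 2; j^3 = s^2*t has shape L^2 M (L != M), so D-series; mu = 6 gives D_6. The Hessian of g at 0 is [[0, 0], [0, 0]] with rank 0, so corank 2. A Groebner basis of the Jacobian ideal J(g) in C{s,t} is {s^2/5 + t^4, s^3, s*t}; counting standard monomials gives mu = 6. Corank 2; j^3 = s^2*t has shape L^2 M (L != M), so D-series; mu = 6 gives D_6. Both have type D_6, hence right-equivalent.

Yes.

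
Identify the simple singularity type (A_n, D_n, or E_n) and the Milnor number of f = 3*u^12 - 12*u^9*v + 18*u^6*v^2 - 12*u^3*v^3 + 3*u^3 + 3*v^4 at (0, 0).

The Hessian of f at 0 has rank 0. Corank 2; j^3 = 3*u^3 is a perfect cube, so E-series; the 4-jet and mu = 6 give E_6.

Type E_{6}, Milnor number mu = 6.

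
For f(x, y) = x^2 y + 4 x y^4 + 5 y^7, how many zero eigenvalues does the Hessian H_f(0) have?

Hessian at 0 has rank 0.

2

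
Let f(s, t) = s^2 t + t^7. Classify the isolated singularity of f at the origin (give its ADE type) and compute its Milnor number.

Type D_{8}, Milnor number mu = 8.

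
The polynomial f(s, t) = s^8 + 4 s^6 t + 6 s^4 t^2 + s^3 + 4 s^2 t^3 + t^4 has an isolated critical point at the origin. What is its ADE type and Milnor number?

Type E_{6}, Milnor number mu = 6.

The Hessian of f at 0 has rank 0. Corank 2; j^3 = s^3 is a perfect cube, so E-series; the 4-jet and mu = 6 give E_6.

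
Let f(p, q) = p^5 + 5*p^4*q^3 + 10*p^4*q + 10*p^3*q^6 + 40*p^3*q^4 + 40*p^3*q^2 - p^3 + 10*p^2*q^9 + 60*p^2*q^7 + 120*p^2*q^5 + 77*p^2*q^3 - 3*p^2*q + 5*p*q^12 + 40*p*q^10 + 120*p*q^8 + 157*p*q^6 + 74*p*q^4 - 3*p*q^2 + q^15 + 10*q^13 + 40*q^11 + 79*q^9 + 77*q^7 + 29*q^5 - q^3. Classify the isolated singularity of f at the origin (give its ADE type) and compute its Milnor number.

The Hessian of f at 0 has rank 0. Corank 2; j^3 = -(p + q)^3 is a perfect cube, so E-series; the 5-jet and mu = 8 give E_8.

Type E_{8}, Milnor number mu = 8.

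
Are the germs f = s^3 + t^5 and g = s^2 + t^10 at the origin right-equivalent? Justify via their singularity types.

No.

The Hessian of f at 0 has rank 0. Corank 2; j^3 = s^3 is a perfect cube, so E-series; the 5-jet and mu = 8 give E_8. The Hessian of g at 0 has rank 1. Corank 1: A-series; mu = 9 gives A_9. f is E_8 but g is A_9, hence not right-equivalent.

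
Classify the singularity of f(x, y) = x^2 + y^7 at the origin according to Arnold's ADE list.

A_{6}

The Hessian of f at 0 has rank 1. Corank 1: A-series; mu = 6 gives A_6.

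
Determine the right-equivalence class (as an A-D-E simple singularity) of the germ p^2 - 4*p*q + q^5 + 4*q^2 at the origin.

A_4

The Hessian of f at 0 has rank 1. Corank 1: A-series; mu = 4 gives A_4.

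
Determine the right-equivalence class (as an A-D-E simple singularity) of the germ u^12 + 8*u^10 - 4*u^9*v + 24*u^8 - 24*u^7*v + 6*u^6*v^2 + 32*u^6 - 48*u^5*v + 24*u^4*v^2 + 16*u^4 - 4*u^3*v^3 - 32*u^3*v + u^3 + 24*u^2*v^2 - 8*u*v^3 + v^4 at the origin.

The Hessian of f at 0 is [[0, 0], [0, 0]] with rank 0, so corank 2. A Groebner basis of the Jacobian ideal J(f) in C{u,v} is {v^4, u*v^2 - v^3/6, u^2}; counting standard monomials gives mu = 6. Corank 2; j^3 = u^3 is a perfect cube, so E-series; the 4-jet and mu = 6 give E_6.

E6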